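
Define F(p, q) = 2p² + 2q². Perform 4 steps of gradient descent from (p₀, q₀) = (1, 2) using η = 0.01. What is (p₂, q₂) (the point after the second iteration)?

(0.9216, 1.8432)

∇F = (4p, 4q)
Step 1: at (1, 2), ∇F = (4, 8) → (1, 2) − 0.01·(4, 8) = (0.96, 1.92)
Step 2: at (0.96, 1.92), ∇F = (3.84, 7.68) → (0.96, 1.92) − 0.01·(3.84, 7.68) = (0.9216, 1.8432)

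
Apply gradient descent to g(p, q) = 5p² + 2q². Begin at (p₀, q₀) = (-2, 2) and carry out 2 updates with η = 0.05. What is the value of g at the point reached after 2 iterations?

4.5268

∇g = (10p, 4q)
(p₁, q₁) = (-2, 2) − 0.05·(-20, 8) = (-1, 1.6)
(p₂, q₂) = (-1, 1.6) − 0.05·(-10, 6.4) = (-0.5, 1.28)
g(-0.5, 1.28) = 4.5268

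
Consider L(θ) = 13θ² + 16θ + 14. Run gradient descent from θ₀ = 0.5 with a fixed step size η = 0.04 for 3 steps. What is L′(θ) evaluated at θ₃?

-0.001856

L′(θ) = 26θ + 16
Step 1: L′(0.5) = 29; θ₁ = 0.5 − 0.04·29 = -0.66
Step 2: L′(-0.66) = -1.16; θ₂ = -0.66 − 0.04·(-1.16) = -0.6136
Step 3: L′(-0.6136) = 0.0464; θ₃ = -0.6136 − 0.04·0.0464 = -0.615456
L′(θ) at (-0.615456) = -0.001856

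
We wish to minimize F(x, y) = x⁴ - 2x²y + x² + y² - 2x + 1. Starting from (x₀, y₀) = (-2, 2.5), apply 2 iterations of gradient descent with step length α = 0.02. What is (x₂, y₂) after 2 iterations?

∇F = (4x³ - 4xy + 2x - 2, -2x² + 2y)
(x₁, y₁) = (-2, 2.5) − 0.02·(-18, -3) = (-1.64, 2.56)
(x₂, y₂) = (-1.64, 2.56) − 0.02·(-6.130176, -0.2592) = (-1.51739648, 2.565184)

(-1.51739648, 2.565184)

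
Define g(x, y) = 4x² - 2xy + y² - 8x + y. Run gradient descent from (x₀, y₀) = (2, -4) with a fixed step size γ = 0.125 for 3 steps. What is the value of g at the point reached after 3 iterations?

-0.389404296875

∇g = (8x - 2y - 8, -2x + 2y + 1)
Step 1: at (2, -4), ∇g = (16, -11) → (2, -4) − 0.125·(16, -11) = (0, -2.625)
Step 2: at (0, -2.625), ∇g = (-2.75, -4.25) → (0, -2.625) − 0.125·(-2.75, -4.25) = (0.34375, -2.09375)
Step 3: at (0.34375, -2.09375), ∇g = (-1.0625, -3.875) → (0.34375, -2.09375) − 0.125·(-1.0625, -3.875) = (0.4765625, -1.609375)
g(0.4765625, -1.609375) = -0.389404296875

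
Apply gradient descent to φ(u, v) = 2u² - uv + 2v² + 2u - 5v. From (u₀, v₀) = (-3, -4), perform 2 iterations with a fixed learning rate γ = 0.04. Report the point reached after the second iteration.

∇φ = (4u - v + 2, -u + 4v - 5)
(u₁, v₁) = (-3, -4) − 0.04·(-6, -18) = (-2.76, -3.28)
(u₂, v₂) = (-2.76, -3.28) − 0.04·(-5.76, -15.36) = (-2.5296, -2.6656)

(-2.5296, -2.6656)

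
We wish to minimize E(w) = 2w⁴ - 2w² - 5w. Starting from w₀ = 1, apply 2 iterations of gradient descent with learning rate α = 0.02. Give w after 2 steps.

E′(w) = 8w³ - 4w - 5
w₁ = 1 − 0.02·(-1) = 1.02
w₂ = 1.02 − 0.02·(-0.590336) = 1.03180672

1.03180672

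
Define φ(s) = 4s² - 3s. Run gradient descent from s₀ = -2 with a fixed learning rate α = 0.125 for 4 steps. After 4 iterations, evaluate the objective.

φ′(s) = 8s - 3
s₁ = -2 − 0.125·(-19) = 0.375
s₂ = 0.375 − 0.125·0 = 0.375
s₃ = 0.375 − 0.125·0 = 0.375
s₄ = 0.375 − 0.125·0 = 0.375
φ(0.375) = -0.5625

-0.5625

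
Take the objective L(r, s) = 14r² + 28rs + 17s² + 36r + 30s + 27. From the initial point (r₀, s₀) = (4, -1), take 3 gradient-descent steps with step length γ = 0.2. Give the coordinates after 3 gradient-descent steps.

(-2307.104, -2564.68)

∇L = (28r + 28s + 36, 28r + 34s + 30)
(r₁, s₁) = (4, -1) − 0.2·(120, 108) = (-20, -22.6)
(r₂, s₂) = (-20, -22.6) − 0.2·(-1156.8, -1298.4) = (211.36, 237.08)
(r₃, s₃) = (211.36, 237.08) − 0.2·(12592.32, 14008.8) = (-2307.104, -2564.68)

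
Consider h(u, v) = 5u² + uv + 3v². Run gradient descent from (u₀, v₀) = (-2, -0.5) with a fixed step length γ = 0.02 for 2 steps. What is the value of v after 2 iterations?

-0.3202

∇h = (10u + v, u + 6v)
(u₁, v₁) = (-2, -0.5) − 0.02·(-20.5, -5) = (-1.59, -0.4)
(u₂, v₂) = (-1.59, -0.4) − 0.02·(-16.3, -3.99) = (-1.264, -0.3202)
v = -0.3202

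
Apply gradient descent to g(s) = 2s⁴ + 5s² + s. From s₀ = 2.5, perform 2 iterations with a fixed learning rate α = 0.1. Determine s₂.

g′(s) = 8s³ + 10s + 1
s₁ = 2.5 − 0.1·151 = -12.6
s₂ = -12.6 − 0.1·(-16128.008) = 1600.2008

1600.2008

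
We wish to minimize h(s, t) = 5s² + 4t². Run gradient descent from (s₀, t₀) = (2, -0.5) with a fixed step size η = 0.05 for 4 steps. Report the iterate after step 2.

∇h = (10s, 8t)
Step 1: at (2, -0.5), ∇h = (20, -4) → (2, -0.5) − 0.05·(20, -4) = (1, -0.3)
Step 2: at (1, -0.3), ∇h = (10, -2.4) → (1, -0.3) − 0.05·(10, -2.4) = (0.5, -0.18)

(0.5, -0.18)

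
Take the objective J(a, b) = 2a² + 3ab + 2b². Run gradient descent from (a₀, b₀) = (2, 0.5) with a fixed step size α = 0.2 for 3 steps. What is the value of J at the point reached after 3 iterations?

0.192256

∇J = (4a + 3b, 3a + 4b)
(a₁, b₁) = (2, 0.5) − 0.2·(9.5, 8) = (0.1, -1.1)
(a₂, b₂) = (0.1, -1.1) − 0.2·(-2.9, -4.1) = (0.68, -0.28)
(a₃, b₃) = (0.68, -0.28) − 0.2·(1.88, 0.92) = (0.304, -0.464)
J(0.304, -0.464) = 0.192256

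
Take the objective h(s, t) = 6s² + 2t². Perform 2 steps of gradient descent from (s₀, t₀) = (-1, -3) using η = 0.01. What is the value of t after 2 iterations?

∇h = (12s, 4t)
(s₁, t₁) = (-1, -3) − 0.01·(-12, -12) = (-0.88, -2.88)
(s₂, t₂) = (-0.88, -2.88) − 0.01·(-10.56, -11.52) = (-0.7744, -2.7648)
t = -2.7648

-2.7648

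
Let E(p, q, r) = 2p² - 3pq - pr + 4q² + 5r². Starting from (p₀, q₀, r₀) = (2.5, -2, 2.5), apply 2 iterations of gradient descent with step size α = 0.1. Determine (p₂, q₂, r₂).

(0.82, 0.415, 0.115)

∇E = (4p - 3q - r, -3p + 8q, -p + 10r)
Step 1: at (2.5, -2, 2.5), ∇E = (13.5, -23.5, 22.5) → (2.5, -2, 2.5) − 0.1·(13.5, -23.5, 22.5) = (1.15, 0.35, 0.25)
Step 2: at (1.15, 0.35, 0.25), ∇E = (3.3, -0.65, 1.35) → (1.15, 0.35, 0.25) − 0.1·(3.3, -0.65, 1.35) = (0.82, 0.415, 0.115)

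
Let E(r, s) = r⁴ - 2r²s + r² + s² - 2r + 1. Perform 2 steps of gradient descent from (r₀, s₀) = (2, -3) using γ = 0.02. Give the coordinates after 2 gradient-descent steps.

(0.61619968, -2.582976)

∇E = (4r³ - 4rs + 2r - 2, -2r² + 2s)
Step 1: at (2, -3), ∇E = (58, -14) → (2, -3) − 0.02·(58, -14) = (0.84, -2.72)
Step 2: at (0.84, -2.72), ∇E = (11.190016, -6.8512) → (0.84, -2.72) − 0.02·(11.190016, -6.8512) = (0.61619968, -2.582976)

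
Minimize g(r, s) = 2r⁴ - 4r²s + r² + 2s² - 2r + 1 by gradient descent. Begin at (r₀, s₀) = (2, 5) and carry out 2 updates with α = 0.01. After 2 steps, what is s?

∇g = (8r³ - 8rs + 2r - 2, -4r² + 4s)
Step 1: at (2, 5), ∇g = (-14, 4) → (2, 5) − 0.01·(-14, 4) = (2.14, 4.96)
Step 2: at (2.14, 4.96), ∇g = (-4.232448, 1.5216) → (2.14, 4.96) − 0.01·(-4.232448, 1.5216) = (2.18232448, 4.944784)
s = 4.944784

4.944784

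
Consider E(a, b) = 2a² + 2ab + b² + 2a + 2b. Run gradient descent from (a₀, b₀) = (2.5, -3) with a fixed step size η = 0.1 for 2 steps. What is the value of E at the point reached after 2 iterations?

∇E = (4a + 2b + 2, 2a + 2b + 2)
(a₁, b₁) = (2.5, -3) − 0.1·(6, 1) = (1.9, -3.1)
(a₂, b₂) = (1.9, -3.1) − 0.1·(3.4, -0.4) = (1.56, -3.06)
E(1.56, -3.06) = 1.6836

1.6836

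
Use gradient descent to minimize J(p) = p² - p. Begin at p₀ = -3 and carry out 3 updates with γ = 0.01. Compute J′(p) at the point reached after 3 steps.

-6.588344

J′(p) = 2p - 1
Step 1: J′(-3) = -7; p₁ = -3 − 0.01·(-7) = -2.93
Step 2: J′(-2.93) = -6.86; p₂ = -2.93 − 0.01·(-6.86) = -2.8614
Step 3: J′(-2.8614) = -6.7228; p₃ = -2.8614 − 0.01·(-6.7228) = -2.794172
J′(p) at (-2.794172) = -6.588344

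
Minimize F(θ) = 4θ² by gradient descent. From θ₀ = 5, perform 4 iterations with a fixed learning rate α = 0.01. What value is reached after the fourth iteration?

F′(θ) = 8θ
Step 1: F′(5) = 40; θ₁ = 5 − 0.01·40 = 4.6
Step 2: F′(4.6) = 36.8; θ₂ = 4.6 − 0.01·36.8 = 4.232
Step 3: F′(4.232) = 33.856; θ₃ = 4.232 − 0.01·33.856 = 3.89344
Step 4: F′(3.89344) = 31.14752; θ₄ = 3.89344 − 0.01·31.14752 = 3.5819648

3.5819648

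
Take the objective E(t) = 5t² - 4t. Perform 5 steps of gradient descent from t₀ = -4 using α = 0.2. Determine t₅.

4.8

E′(t) = 10t - 4
Step 1: E′(-4) = -44; t₁ = -4 − 0.2·(-44) = 4.8
Step 2: E′(4.8) = 44; t₂ = 4.8 − 0.2·44 = -4
Step 3: E′(-4) = -44; t₃ = -4 − 0.2·(-44) = 4.8
Step 4: E′(4.8) = 44; t₄ = 4.8 − 0.2·44 = -4
Step 5: E′(-4) = -44; t₅ = -4 − 0.2·(-44) = 4.8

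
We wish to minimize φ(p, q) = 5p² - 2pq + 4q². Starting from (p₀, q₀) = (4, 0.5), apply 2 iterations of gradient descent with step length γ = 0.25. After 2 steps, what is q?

∇φ = (10p - 2q, -2p + 8q)
Step 1: at (4, 0.5), ∇φ = (39, -4) → (4, 0.5) − 0.25·(39, -4) = (-5.75, 1.5)
Step 2: at (-5.75, 1.5), ∇φ = (-60.5, 23.5) → (-5.75, 1.5) − 0.25·(-60.5, 23.5) = (9.375, -4.375)
q = -4.375

-4.375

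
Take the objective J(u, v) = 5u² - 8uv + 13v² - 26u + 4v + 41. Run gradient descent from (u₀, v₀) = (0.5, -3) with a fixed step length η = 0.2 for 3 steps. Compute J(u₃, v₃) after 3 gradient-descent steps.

∇J = (10u - 8v - 26, -8u + 26v + 4)
(u₁, v₁) = (0.5, -3) − 0.2·(3, -78) = (-0.1, 12.6)
(u₂, v₂) = (-0.1, 12.6) − 0.2·(-127.8, 332.4) = (25.46, -53.88)
(u₃, v₃) = (25.46, -53.88) − 0.2·(659.64, -1600.56) = (-106.468, 266.232)
J(-106.468, 266.232) = 1208745.99144

1208745.99144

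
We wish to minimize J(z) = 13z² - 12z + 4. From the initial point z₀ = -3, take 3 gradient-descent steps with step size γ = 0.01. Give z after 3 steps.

-0.94116

J′(z) = 26z - 12
Step 1: J′(-3) = -90; z₁ = -3 − 0.01·(-90) = -2.1
Step 2: J′(-2.1) = -66.6; z₂ = -2.1 − 0.01·(-66.6) = -1.434
Step 3: J′(-1.434) = -49.284; z₃ = -1.434 − 0.01·(-49.284) = -0.94116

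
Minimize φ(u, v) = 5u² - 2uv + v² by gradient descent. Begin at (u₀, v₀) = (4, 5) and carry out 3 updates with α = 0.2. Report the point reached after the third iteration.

(-3.056, 2.712)

∇φ = (10u - 2v, -2u + 2v)
(u₁, v₁) = (4, 5) − 0.2·(30, 2) = (-2, 4.6)
(u₂, v₂) = (-2, 4.6) − 0.2·(-29.2, 13.2) = (3.84, 1.96)
(u₃, v₃) = (3.84, 1.96) − 0.2·(34.48, -3.76) = (-3.056, 2.712)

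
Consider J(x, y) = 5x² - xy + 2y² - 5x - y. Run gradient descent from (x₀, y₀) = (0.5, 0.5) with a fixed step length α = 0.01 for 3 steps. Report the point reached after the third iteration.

∇J = (10x - y - 5, -x + 4y - 1)
(x₁, y₁) = (0.5, 0.5) − 0.01·(-0.5, 0.5) = (0.505, 0.495)
(x₂, y₂) = (0.505, 0.495) − 0.01·(-0.445, 0.475) = (0.50945, 0.49025)
(x₃, y₃) = (0.50945, 0.49025) − 0.01·(-0.39575, 0.45155) = (0.5134075, 0.4857345)

(0.5134075, 0.4857345)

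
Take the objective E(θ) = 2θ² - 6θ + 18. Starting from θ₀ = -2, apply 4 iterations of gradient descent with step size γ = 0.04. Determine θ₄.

E′(θ) = 4θ - 6
θ₁ = -2 − 0.04·(-14) = -1.44
θ₂ = -1.44 − 0.04·(-11.76) = -0.9696
θ₃ = -0.9696 − 0.04·(-9.8784) = -0.574464
θ₄ = -0.574464 − 0.04·(-8.297856) = -0.24254976

-0.24254976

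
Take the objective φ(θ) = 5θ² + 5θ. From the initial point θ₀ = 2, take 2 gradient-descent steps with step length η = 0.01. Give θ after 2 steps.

φ′(θ) = 10θ + 5
Step 1: φ′(2) = 25; θ₁ = 2 − 0.01·25 = 1.75
Step 2: φ′(1.75) = 22.5; θ₂ = 1.75 − 0.01·22.5 = 1.525

1.525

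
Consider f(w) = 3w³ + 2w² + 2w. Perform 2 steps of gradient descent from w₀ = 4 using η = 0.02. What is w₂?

0.555232

f′(w) = 9w² + 4w + 2
w₁ = 4 − 0.02·162 = 0.76
w₂ = 0.76 − 0.02·10.2384 = 0.555232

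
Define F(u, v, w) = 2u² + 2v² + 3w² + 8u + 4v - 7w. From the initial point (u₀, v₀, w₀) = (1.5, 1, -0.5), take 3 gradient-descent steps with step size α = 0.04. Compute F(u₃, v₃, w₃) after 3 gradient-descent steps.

∇F = (4u + 8, 4v + 4, 6w - 7)
Step 1: at (1.5, 1, -0.5), ∇F = (14, 8, -10) → (1.5, 1, -0.5) − 0.04·(14, 8, -10) = (0.94, 0.68, -0.1)
Step 2: at (0.94, 0.68, -0.1), ∇F = (11.76, 6.72, -7.6) → (0.94, 0.68, -0.1) − 0.04·(11.76, 6.72, -7.6) = (0.4696, 0.4112, 0.204)
Step 3: at (0.4696, 0.4112, 0.204), ∇F = (9.8784, 5.6448, -5.776) → (0.4696, 0.4112, 0.204) − 0.04·(9.8784, 5.6448, -5.776) = (0.074464, 0.185408, 0.43504)
F(0.074464, 0.185408, 0.43504) = -1.06031456768

-1.06031456768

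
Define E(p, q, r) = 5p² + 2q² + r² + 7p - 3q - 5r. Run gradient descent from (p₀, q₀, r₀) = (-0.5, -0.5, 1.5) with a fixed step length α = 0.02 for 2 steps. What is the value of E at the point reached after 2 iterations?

-6.65500544

∇E = (10p + 7, 4q - 3, 2r - 5)
(p₁, q₁, r₁) = (-0.5, -0.5, 1.5) − 0.02·(2, -5, -2) = (-0.54, -0.4, 1.54)
(p₂, q₂, r₂) = (-0.54, -0.4, 1.54) − 0.02·(1.6, -4.6, -1.92) = (-0.572, -0.308, 1.5784)
E(-0.572, -0.308, 1.5784) = -6.65500544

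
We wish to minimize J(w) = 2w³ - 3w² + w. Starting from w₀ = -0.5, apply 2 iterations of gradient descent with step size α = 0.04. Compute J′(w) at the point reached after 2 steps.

J′(w) = 6w² - 6w + 1
Step 1: J′(-0.5) = 5.5; w₁ = -0.5 − 0.04·5.5 = -0.72
Step 2: J′(-0.72) = 8.4304; w₂ = -0.72 − 0.04·8.4304 = -1.057216
J′(w) at (-1.057216) = 14.049530023936

14.049530023936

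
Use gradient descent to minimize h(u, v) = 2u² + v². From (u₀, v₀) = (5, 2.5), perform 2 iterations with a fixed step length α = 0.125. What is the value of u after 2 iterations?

∇h = (4u, 2v)
Step 1: at (5, 2.5), ∇h = (20, 5) → (5, 2.5) − 0.125·(20, 5) = (2.5, 1.875)
Step 2: at (2.5, 1.875), ∇h = (10, 3.75) → (2.5, 1.875) − 0.125·(10, 3.75) = (1.25, 1.40625)
u = 1.25

1.25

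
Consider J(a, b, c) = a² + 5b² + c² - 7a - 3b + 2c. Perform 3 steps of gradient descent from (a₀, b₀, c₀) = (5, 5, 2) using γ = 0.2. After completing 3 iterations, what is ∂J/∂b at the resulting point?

-47

∇J = (2a - 7, 10b - 3, 2c + 2)
Step 1: at (5, 5, 2), ∇J = (3, 47, 6) → (5, 5, 2) − 0.2·(3, 47, 6) = (4.4, -4.4, 0.8)
Step 2: at (4.4, -4.4, 0.8), ∇J = (1.8, -47, 3.6) → (4.4, -4.4, 0.8) − 0.2·(1.8, -47, 3.6) = (4.04, 5, 0.08)
Step 3: at (4.04, 5, 0.08), ∇J = (1.08, 47, 2.16) → (4.04, 5, 0.08) − 0.2·(1.08, 47, 2.16) = (3.824, -4.4, -0.352)
∂J/∂b at (3.824, -4.4, -0.352) = -47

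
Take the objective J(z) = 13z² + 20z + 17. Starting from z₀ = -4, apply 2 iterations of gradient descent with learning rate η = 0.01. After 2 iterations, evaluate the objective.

49.99716928

J′(z) = 26z + 20
z₁ = -4 − 0.01·(-84) = -3.16
z₂ = -3.16 − 0.01·(-62.16) = -2.5384
J(-2.5384) = 49.99716928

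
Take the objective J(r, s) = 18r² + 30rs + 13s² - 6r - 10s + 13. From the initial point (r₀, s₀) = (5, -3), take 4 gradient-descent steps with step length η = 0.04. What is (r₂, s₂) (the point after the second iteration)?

∇J = (36r + 30s - 6, 30r + 26s - 10)
Step 1: at (5, -3), ∇J = (84, 62) → (5, -3) − 0.04·(84, 62) = (1.64, -5.48)
Step 2: at (1.64, -5.48), ∇J = (-111.36, -103.28) → (1.64, -5.48) − 0.04·(-111.36, -103.28) = (6.0944, -1.3488)

(6.0944, -1.3488)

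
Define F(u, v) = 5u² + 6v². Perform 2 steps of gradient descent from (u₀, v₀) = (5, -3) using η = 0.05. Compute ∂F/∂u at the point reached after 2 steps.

12.5

∇F = (10u, 12v)
Step 1: at (5, -3), ∇F = (50, -36) → (5, -3) − 0.05·(50, -36) = (2.5, -1.2)
Step 2: at (2.5, -1.2), ∇F = (25, -14.4) → (2.5, -1.2) − 0.05·(25, -14.4) = (1.25, -0.48)
∂F/∂u at (1.25, -0.48) = 12.5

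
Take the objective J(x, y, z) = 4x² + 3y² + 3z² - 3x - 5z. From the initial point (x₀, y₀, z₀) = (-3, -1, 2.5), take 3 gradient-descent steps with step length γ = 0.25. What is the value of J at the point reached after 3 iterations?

43.09375

∇J = (8x - 3, 6y, 6z - 5)
Step 1: at (-3, -1, 2.5), ∇J = (-27, -6, 10) → (-3, -1, 2.5) − 0.25·(-27, -6, 10) = (3.75, 0.5, 0)
Step 2: at (3.75, 0.5, 0), ∇J = (27, 3, -5) → (3.75, 0.5, 0) − 0.25·(27, 3, -5) = (-3, -0.25, 1.25)
Step 3: at (-3, -0.25, 1.25), ∇J = (-27, -1.5, 2.5) → (-3, -0.25, 1.25) − 0.25·(-27, -1.5, 2.5) = (3.75, 0.125, 0.625)
J(3.75, 0.125, 0.625) = 43.09375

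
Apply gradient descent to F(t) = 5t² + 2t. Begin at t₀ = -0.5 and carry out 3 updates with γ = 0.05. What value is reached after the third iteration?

F′(t) = 10t + 2
Step 1: F′(-0.5) = -3; t₁ = -0.5 − 0.05·(-3) = -0.35
Step 2: F′(-0.35) = -1.5; t₂ = -0.35 − 0.05·(-1.5) = -0.275
Step 3: F′(-0.275) = -0.75; t₃ = -0.275 − 0.05·(-0.75) = -0.2375

-0.2375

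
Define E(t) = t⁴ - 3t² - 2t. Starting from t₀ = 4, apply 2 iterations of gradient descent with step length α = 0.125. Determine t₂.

7537.3984375

E′(t) = 4t³ - 6t - 2
Step 1: E′(4) = 230; t₁ = 4 − 0.125·230 = -24.75
Step 2: E′(-24.75) = -60497.1875; t₂ = -24.75 − 0.125·(-60497.1875) = 7537.3984375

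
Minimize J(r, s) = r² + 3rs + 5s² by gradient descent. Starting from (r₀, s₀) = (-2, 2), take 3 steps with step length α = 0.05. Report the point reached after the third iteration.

(-2.02125, 0.79525)

∇J = (2r + 3s, 3r + 10s)
(r₁, s₁) = (-2, 2) − 0.05·(2, 14) = (-2.1, 1.3)
(r₂, s₂) = (-2.1, 1.3) − 0.05·(-0.3, 6.7) = (-2.085, 0.965)
(r₃, s₃) = (-2.085, 0.965) − 0.05·(-1.275, 3.395) = (-2.02125, 0.79525)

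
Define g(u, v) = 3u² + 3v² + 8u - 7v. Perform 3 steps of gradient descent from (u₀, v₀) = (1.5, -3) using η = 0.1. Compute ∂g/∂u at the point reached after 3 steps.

∇g = (6u + 8, 6v - 7)
(u₁, v₁) = (1.5, -3) − 0.1·(17, -25) = (-0.2, -0.5)
(u₂, v₂) = (-0.2, -0.5) − 0.1·(6.8, -10) = (-0.88, 0.5)
(u₃, v₃) = (-0.88, 0.5) − 0.1·(2.72, -4) = (-1.152, 0.9)
∂g/∂u at (-1.152, 0.9) = 1.088

1.088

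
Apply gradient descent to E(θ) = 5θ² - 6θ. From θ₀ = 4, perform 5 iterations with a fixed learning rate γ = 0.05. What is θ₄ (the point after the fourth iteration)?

E′(θ) = 10θ - 6
Step 1: E′(4) = 34; θ₁ = 4 − 0.05·34 = 2.3
Step 2: E′(2.3) = 17; θ₂ = 2.3 − 0.05·17 = 1.45
Step 3: E′(1.45) = 8.5; θ₃ = 1.45 − 0.05·8.5 = 1.025
Step 4: E′(1.025) = 4.25; θ₄ = 1.025 − 0.05·4.25 = 0.8125

0.8125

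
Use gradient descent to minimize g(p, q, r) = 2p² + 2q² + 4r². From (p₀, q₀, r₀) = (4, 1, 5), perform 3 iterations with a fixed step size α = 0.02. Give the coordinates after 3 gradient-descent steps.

(3.114752, 0.778688, 2.96352)

∇g = (4p, 4q, 8r)
(p₁, q₁, r₁) = (4, 1, 5) − 0.02·(16, 4, 40) = (3.68, 0.92, 4.2)
(p₂, q₂, r₂) = (3.68, 0.92, 4.2) − 0.02·(14.72, 3.68, 33.6) = (3.3856, 0.8464, 3.528)
(p₃, q₃, r₃) = (3.3856, 0.8464, 3.528) − 0.02·(13.5424, 3.3856, 28.224) = (3.114752, 0.778688, 2.96352)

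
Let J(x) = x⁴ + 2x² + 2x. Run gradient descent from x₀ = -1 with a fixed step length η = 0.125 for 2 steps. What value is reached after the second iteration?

J′(x) = 4x³ + 4x + 2
Step 1: J′(-1) = -6; x₁ = -1 − 0.125·(-6) = -0.25
Step 2: J′(-0.25) = 0.9375; x₂ = -0.25 − 0.125·0.9375 = -0.3671875

-0.3671875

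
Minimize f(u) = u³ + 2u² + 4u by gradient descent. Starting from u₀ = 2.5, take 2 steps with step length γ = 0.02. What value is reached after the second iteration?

1.4131585

f′(u) = 3u² + 4u + 4
u₁ = 2.5 − 0.02·32.75 = 1.845
u₂ = 1.845 − 0.02·21.592075 = 1.4131585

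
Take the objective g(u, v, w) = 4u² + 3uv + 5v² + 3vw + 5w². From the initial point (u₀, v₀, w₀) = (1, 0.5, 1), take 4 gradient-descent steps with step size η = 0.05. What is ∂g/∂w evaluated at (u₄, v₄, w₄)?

∇g = (8u + 3v, 3u + 10v + 3w, 3v + 10w)
Step 1: at (1, 0.5, 1), ∇g = (9.5, 11, 11.5) → (1, 0.5, 1) − 0.05·(9.5, 11, 11.5) = (0.525, -0.05, 0.425)
Step 2: at (0.525, -0.05, 0.425), ∇g = (4.05, 2.35, 4.1) → (0.525, -0.05, 0.425) − 0.05·(4.05, 2.35, 4.1) = (0.3225, -0.1675, 0.22)
Step 3: at (0.3225, -0.1675, 0.22), ∇g = (2.0775, -0.0475, 1.6975) → (0.3225, -0.1675, 0.22) − 0.05·(2.0775, -0.0475, 1.6975) = (0.218625, -0.165125, 0.135125)
Step 4: at (0.218625, -0.165125, 0.135125), ∇g = (1.253625, -0.59, 0.855875) → (0.218625, -0.165125, 0.135125) − 0.05·(1.253625, -0.59, 0.855875) = (0.15594375, -0.135625, 0.09233125)
∂g/∂w at (0.15594375, -0.135625, 0.09233125) = 0.5164375

0.5164375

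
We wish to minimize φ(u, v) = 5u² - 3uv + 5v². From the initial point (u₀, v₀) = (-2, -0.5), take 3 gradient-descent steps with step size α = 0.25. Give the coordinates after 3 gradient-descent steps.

∇φ = (10u - 3v, -3u + 10v)
Step 1: at (-2, -0.5), ∇φ = (-18.5, 1) → (-2, -0.5) − 0.25·(-18.5, 1) = (2.625, -0.75)
Step 2: at (2.625, -0.75), ∇φ = (28.5, -15.375) → (2.625, -0.75) − 0.25·(28.5, -15.375) = (-4.5, 3.09375)
Step 3: at (-4.5, 3.09375), ∇φ = (-54.28125, 44.4375) → (-4.5, 3.09375) − 0.25·(-54.28125, 44.4375) = (9.0703125, -8.015625)

(9.0703125, -8.015625)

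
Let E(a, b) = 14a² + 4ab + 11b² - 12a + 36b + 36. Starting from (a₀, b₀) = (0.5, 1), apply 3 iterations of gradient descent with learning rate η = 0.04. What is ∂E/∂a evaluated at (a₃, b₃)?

-0.4128

∇E = (28a + 4b - 12, 4a + 22b + 36)
(a₁, b₁) = (0.5, 1) − 0.04·(6, 60) = (0.26, -1.4)
(a₂, b₂) = (0.26, -1.4) − 0.04·(-10.32, 6.24) = (0.6728, -1.6496)
(a₃, b₃) = (0.6728, -1.6496) − 0.04·(0.24, 2.4) = (0.6632, -1.7456)
∂E/∂a at (0.6632, -1.7456) = -0.4128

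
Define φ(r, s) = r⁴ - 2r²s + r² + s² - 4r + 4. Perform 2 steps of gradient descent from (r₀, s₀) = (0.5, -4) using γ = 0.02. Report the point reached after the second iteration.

(0.33015848, -3.670716)

∇φ = (4r³ - 4rs + 2r - 4, -2r² + 2s)
(r₁, s₁) = (0.5, -4) − 0.02·(5.5, -8.5) = (0.39, -3.83)
(r₂, s₂) = (0.39, -3.83) − 0.02·(2.992076, -7.9642) = (0.33015848, -3.670716)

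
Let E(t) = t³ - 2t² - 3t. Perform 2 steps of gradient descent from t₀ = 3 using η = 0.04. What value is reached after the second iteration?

2.281152

E′(t) = 3t² - 4t - 3
t₁ = 3 − 0.04·12 = 2.52
t₂ = 2.52 − 0.04·5.9712 = 2.281152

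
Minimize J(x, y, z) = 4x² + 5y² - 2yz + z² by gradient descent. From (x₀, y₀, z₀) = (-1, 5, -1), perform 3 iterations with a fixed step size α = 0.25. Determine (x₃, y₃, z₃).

∇J = (8x, 10y - 2z, -2y + 2z)
Step 1: at (-1, 5, -1), ∇J = (-8, 52, -12) → (-1, 5, -1) − 0.25·(-8, 52, -12) = (1, -8, 2)
Step 2: at (1, -8, 2), ∇J = (8, -84, 20) → (1, -8, 2) − 0.25·(8, -84, 20) = (-1, 13, -3)
Step 3: at (-1, 13, -3), ∇J = (-8, 136, -32) → (-1, 13, -3) − 0.25·(-8, 136, -32) = (1, -21, 5)

(1, -21, 5)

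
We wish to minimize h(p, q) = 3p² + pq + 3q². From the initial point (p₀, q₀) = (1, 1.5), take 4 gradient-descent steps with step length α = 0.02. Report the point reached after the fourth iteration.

(0.5197352, 0.8477852)

∇h = (6p + q, p + 6q)
Step 1: at (1, 1.5), ∇h = (7.5, 10) → (1, 1.5) − 0.02·(7.5, 10) = (0.85, 1.3)
Step 2: at (0.85, 1.3), ∇h = (6.4, 8.65) → (0.85, 1.3) − 0.02·(6.4, 8.65) = (0.722, 1.127)
Step 3: at (0.722, 1.127), ∇h = (5.459, 7.484) → (0.722, 1.127) − 0.02·(5.459, 7.484) = (0.61282, 0.97732)
Step 4: at (0.61282, 0.97732), ∇h = (4.65424, 6.47674) → (0.61282, 0.97732) − 0.02·(4.65424, 6.47674) = (0.5197352, 0.8477852)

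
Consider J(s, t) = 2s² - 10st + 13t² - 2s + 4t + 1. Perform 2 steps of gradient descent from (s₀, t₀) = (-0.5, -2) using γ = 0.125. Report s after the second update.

∇J = (4s - 10t - 2, -10s + 26t + 4)
(s₁, t₁) = (-0.5, -2) − 0.125·(16, -43) = (-2.5, 3.375)
(s₂, t₂) = (-2.5, 3.375) − 0.125·(-45.75, 116.75) = (3.21875, -11.21875)
s = 3.21875

3.21875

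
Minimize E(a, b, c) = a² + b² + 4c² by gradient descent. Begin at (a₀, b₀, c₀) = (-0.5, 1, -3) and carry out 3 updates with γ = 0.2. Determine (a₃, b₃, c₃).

(-0.108, 0.216, 0.648)

∇E = (2a, 2b, 8c)
Step 1: at (-0.5, 1, -3), ∇E = (-1, 2, -24) → (-0.5, 1, -3) − 0.2·(-1, 2, -24) = (-0.3, 0.6, 1.8)
Step 2: at (-0.3, 0.6, 1.8), ∇E = (-0.6, 1.2, 14.4) → (-0.3, 0.6, 1.8) − 0.2·(-0.6, 1.2, 14.4) = (-0.18, 0.36, -1.08)
Step 3: at (-0.18, 0.36, -1.08), ∇E = (-0.36, 0.72, -8.64) → (-0.18, 0.36, -1.08) − 0.2·(-0.36, 0.72, -8.64) = (-0.108, 0.216, 0.648)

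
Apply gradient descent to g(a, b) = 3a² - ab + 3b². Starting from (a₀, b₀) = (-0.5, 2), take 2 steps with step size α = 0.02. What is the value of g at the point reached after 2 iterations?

∇g = (6a - b, -a + 6b)
Step 1: at (-0.5, 2), ∇g = (-5, 12.5) → (-0.5, 2) − 0.02·(-5, 12.5) = (-0.4, 1.75)
Step 2: at (-0.4, 1.75), ∇g = (-4.15, 10.9) → (-0.4, 1.75) − 0.02·(-4.15, 10.9) = (-0.317, 1.532)
g(-0.317, 1.532) = 7.828183

7.828183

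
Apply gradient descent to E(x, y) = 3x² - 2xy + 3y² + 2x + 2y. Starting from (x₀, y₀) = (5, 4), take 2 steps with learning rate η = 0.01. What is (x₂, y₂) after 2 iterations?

(4.5312, 3.6848)

∇E = (6x - 2y + 2, -2x + 6y + 2)
(x₁, y₁) = (5, 4) − 0.01·(24, 16) = (4.76, 3.84)
(x₂, y₂) = (4.76, 3.84) − 0.01·(22.88, 15.52) = (4.5312, 3.6848)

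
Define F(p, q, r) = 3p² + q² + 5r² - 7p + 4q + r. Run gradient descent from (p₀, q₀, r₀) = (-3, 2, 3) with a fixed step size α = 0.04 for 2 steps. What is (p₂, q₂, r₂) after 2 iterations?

∇F = (6p - 7, 2q + 4, 10r + 1)
(p₁, q₁, r₁) = (-3, 2, 3) − 0.04·(-25, 8, 31) = (-2, 1.68, 1.76)
(p₂, q₂, r₂) = (-2, 1.68, 1.76) − 0.04·(-19, 7.36, 18.6) = (-1.24, 1.3856, 1.016)

(-1.24, 1.3856, 1.016)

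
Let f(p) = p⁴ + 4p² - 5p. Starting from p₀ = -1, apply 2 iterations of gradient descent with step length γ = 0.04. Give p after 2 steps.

f′(p) = 4p³ + 8p - 5
Step 1: f′(-1) = -17; p₁ = -1 − 0.04·(-17) = -0.32
Step 2: f′(-0.32) = -7.691072; p₂ = -0.32 − 0.04·(-7.691072) = -0.01235712

-0.01235712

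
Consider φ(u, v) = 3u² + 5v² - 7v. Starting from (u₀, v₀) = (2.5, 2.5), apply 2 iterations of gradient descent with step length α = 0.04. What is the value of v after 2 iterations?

∇φ = (6u, 10v - 7)
(u₁, v₁) = (2.5, 2.5) − 0.04·(15, 18) = (1.9, 1.78)
(u₂, v₂) = (1.9, 1.78) − 0.04·(11.4, 10.8) = (1.444, 1.348)
v = 1.348

1.348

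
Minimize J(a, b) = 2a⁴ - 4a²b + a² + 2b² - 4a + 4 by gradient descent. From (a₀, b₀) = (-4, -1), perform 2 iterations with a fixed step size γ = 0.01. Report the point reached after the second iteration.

∇J = (8a³ - 8ab + 2a - 4, -4a² + 4b)
(a₁, b₁) = (-4, -1) − 0.01·(-556, -68) = (1.56, -0.32)
(a₂, b₂) = (1.56, -0.32) − 0.01·(33.484928, -11.0144) = (1.22515072, -0.209856)

(1.22515072, -0.209856)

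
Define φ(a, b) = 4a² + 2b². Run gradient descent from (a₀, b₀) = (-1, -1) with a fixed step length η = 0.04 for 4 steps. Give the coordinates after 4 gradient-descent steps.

∇φ = (8a, 4b)
(a₁, b₁) = (-1, -1) − 0.04·(-8, -4) = (-0.68, -0.84)
(a₂, b₂) = (-0.68, -0.84) − 0.04·(-5.44, -3.36) = (-0.4624, -0.7056)
(a₃, b₃) = (-0.4624, -0.7056) − 0.04·(-3.6992, -2.8224) = (-0.314432, -0.592704)
(a₄, b₄) = (-0.314432, -0.592704) − 0.04·(-2.515456, -2.370816) = (-0.21381376, -0.49787136)

(-0.21381376, -0.49787136)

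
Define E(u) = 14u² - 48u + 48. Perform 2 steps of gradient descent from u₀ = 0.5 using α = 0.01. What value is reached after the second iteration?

1.0848

E′(u) = 28u - 48
Step 1: E′(0.5) = -34; u₁ = 0.5 − 0.01·(-34) = 0.84
Step 2: E′(0.84) = -24.48; u₂ = 0.84 − 0.01·(-24.48) = 1.0848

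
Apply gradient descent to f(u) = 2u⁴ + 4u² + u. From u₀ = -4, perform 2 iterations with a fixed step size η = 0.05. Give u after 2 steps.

f′(u) = 8u³ + 8u + 1
u₁ = -4 − 0.05·(-543) = 23.15
u₂ = 23.15 − 0.05·99439.047 = -4948.80235

-4948.80235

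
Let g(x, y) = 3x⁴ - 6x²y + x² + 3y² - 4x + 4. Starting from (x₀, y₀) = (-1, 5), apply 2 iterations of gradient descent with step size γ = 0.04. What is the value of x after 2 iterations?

∇g = (12x³ - 12xy + 2x - 4, -6x² + 6y)
(x₁, y₁) = (-1, 5) − 0.04·(42, 24) = (-2.68, 4.04)
(x₂, y₂) = (-2.68, 4.04) − 0.04·(-110.419584, -18.8544) = (1.73678336, 4.794176)
x = 1.73678336

1.73678336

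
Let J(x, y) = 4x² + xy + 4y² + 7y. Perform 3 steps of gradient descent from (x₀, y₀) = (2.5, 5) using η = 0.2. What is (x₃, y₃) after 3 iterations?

∇J = (8x + y, x + 8y + 7)
(x₁, y₁) = (2.5, 5) − 0.2·(25, 49.5) = (-2.5, -4.9)
(x₂, y₂) = (-2.5, -4.9) − 0.2·(-24.9, -34.7) = (2.48, 2.04)
(x₃, y₃) = (2.48, 2.04) − 0.2·(21.88, 25.8) = (-1.896, -3.12)

(-1.896, -3.12)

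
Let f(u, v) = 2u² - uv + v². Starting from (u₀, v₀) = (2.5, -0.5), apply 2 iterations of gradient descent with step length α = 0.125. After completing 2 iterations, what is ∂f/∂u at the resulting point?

2.2421875

∇f = (4u - v, -u + 2v)
(u₁, v₁) = (2.5, -0.5) − 0.125·(10.5, -3.5) = (1.1875, -0.0625)
(u₂, v₂) = (1.1875, -0.0625) − 0.125·(4.8125, -1.3125) = (0.5859375, 0.1015625)
∂f/∂u at (0.5859375, 0.1015625) = 2.2421875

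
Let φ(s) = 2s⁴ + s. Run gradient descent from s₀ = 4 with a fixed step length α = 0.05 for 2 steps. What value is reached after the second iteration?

4037.43685

φ′(s) = 8s³ + 1
Step 1: φ′(4) = 513; s₁ = 4 − 0.05·513 = -21.65
Step 2: φ′(-21.65) = -81181.737; s₂ = -21.65 − 0.05·(-81181.737) = 4037.43685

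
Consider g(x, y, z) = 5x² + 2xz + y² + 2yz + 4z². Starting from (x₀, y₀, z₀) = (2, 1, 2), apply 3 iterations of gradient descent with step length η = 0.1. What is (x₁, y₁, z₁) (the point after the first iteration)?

∇g = (10x + 2z, 2y + 2z, 2x + 2y + 8z)
Step 1: at (2, 1, 2), ∇g = (24, 6, 22) → (2, 1, 2) − 0.1·(24, 6, 22) = (-0.4, 0.4, -0.2)

(-0.4, 0.4, -0.2)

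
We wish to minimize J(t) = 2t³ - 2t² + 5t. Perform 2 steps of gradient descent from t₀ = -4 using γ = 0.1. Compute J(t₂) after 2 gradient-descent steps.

-9949900.847899248

J′(t) = 6t² - 4t + 5
t₁ = -4 − 0.1·117 = -15.7
t₂ = -15.7 − 0.1·1546.74 = -170.374
J(-170.374) = -9949900.847899248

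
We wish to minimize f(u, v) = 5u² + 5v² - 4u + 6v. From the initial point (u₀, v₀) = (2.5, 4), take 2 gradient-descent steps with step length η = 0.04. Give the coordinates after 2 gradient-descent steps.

∇f = (10u - 4, 10v + 6)
Step 1: at (2.5, 4), ∇f = (21, 46) → (2.5, 4) − 0.04·(21, 46) = (1.66, 2.16)
Step 2: at (1.66, 2.16), ∇f = (12.6, 27.6) → (1.66, 2.16) − 0.04·(12.6, 27.6) = (1.156, 1.056)

(1.156, 1.056)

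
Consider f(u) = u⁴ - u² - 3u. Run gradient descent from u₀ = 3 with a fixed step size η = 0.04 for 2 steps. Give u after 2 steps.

-0.77524224

f′(u) = 4u³ - 2u - 3
Step 1: f′(3) = 99; u₁ = 3 − 0.04·99 = -0.96
Step 2: f′(-0.96) = -4.618944; u₂ = -0.96 − 0.04·(-4.618944) = -0.77524224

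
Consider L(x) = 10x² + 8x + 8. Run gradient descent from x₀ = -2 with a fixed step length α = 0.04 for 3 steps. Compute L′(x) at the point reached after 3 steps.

-0.256

L′(x) = 20x + 8
x₁ = -2 − 0.04·(-32) = -0.72
x₂ = -0.72 − 0.04·(-6.4) = -0.464
x₃ = -0.464 − 0.04·(-1.28) = -0.4128
L′(x) at (-0.4128) = -0.256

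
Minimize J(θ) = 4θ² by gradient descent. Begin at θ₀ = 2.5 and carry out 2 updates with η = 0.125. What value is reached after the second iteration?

0

J′(θ) = 8θ
Step 1: J′(2.5) = 20; θ₁ = 2.5 − 0.125·20 = 0
Step 2: J′(0) = 0; θ₂ = 0 − 0.125·0 = 0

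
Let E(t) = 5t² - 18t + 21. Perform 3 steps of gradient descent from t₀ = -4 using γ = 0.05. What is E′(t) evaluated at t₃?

-7.25

E′(t) = 10t - 18
t₁ = -4 − 0.05·(-58) = -1.1
t₂ = -1.1 − 0.05·(-29) = 0.35
t₃ = 0.35 − 0.05·(-14.5) = 1.075
E′(t) at (1.075) = -7.25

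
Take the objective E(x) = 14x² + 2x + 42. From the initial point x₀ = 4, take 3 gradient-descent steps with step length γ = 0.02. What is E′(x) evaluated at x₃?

E′(x) = 28x + 2
Step 1: E′(4) = 114; x₁ = 4 − 0.02·114 = 1.72
Step 2: E′(1.72) = 50.16; x₂ = 1.72 − 0.02·50.16 = 0.7168
Step 3: E′(0.7168) = 22.0704; x₃ = 0.7168 − 0.02·22.0704 = 0.275392
E′(x) at (0.275392) = 9.710976

9.710976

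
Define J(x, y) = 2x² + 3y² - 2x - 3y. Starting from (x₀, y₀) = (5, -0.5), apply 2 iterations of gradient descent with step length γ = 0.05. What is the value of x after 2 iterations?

∇J = (4x - 2, 6y - 3)
(x₁, y₁) = (5, -0.5) − 0.05·(18, -6) = (4.1, -0.2)
(x₂, y₂) = (4.1, -0.2) − 0.05·(14.4, -4.2) = (3.38, 0.01)
x = 3.38

3.38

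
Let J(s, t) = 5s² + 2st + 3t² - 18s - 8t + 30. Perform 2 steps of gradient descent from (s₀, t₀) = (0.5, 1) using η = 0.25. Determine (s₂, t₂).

(-1, -0.25)

∇J = (10s + 2t - 18, 2s + 6t - 8)
(s₁, t₁) = (0.5, 1) − 0.25·(-11, -1) = (3.25, 1.25)
(s₂, t₂) = (3.25, 1.25) − 0.25·(17, 6) = (-1, -0.25)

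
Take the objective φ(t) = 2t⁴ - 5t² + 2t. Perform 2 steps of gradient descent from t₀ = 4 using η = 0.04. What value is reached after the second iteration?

φ′(t) = 8t³ - 10t + 2
Step 1: φ′(4) = 474; t₁ = 4 − 0.04·474 = -14.96
Step 2: φ′(-14.96) = -26632.975488; t₂ = -14.96 − 0.04·(-26632.975488) = 1050.35901952

1050.35901952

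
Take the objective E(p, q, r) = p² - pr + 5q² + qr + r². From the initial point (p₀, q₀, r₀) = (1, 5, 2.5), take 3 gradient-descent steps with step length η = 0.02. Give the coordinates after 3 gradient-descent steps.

∇E = (2p - r, 10q + r, -p + q + 2r)
(p₁, q₁, r₁) = (1, 5, 2.5) − 0.02·(-0.5, 52.5, 9) = (1.01, 3.95, 2.32)
(p₂, q₂, r₂) = (1.01, 3.95, 2.32) − 0.02·(-0.3, 41.82, 7.58) = (1.016, 3.1136, 2.1684)
(p₃, q₃, r₃) = (1.016, 3.1136, 2.1684) − 0.02·(-0.1364, 33.3044, 6.4344) = (1.018728, 2.447512, 2.039712)

(1.018728, 2.447512, 2.039712)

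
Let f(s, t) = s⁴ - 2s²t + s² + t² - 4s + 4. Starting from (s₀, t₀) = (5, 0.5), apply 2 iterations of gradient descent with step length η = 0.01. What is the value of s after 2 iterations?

0.08078144

∇f = (4s³ - 4st + 2s - 4, -2s² + 2t)
Step 1: at (5, 0.5), ∇f = (496, -49) → (5, 0.5) − 0.01·(496, -49) = (0.04, 0.99)
Step 2: at (0.04, 0.99), ∇f = (-4.078144, 1.9768) → (0.04, 0.99) − 0.01·(-4.078144, 1.9768) = (0.08078144, 0.970232)
s = 0.08078144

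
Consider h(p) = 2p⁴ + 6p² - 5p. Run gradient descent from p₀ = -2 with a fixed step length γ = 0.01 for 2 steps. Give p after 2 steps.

-0.79359656

h′(p) = 8p³ + 12p - 5
p₁ = -2 − 0.01·(-93) = -1.07
p₂ = -1.07 − 0.01·(-27.640344) = -0.79359656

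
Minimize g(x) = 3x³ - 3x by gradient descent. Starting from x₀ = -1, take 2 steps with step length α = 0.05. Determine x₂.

-1.9105

g′(x) = 9x² - 3
Step 1: g′(-1) = 6; x₁ = -1 − 0.05·6 = -1.3
Step 2: g′(-1.3) = 12.21; x₂ = -1.3 − 0.05·12.21 = -1.9105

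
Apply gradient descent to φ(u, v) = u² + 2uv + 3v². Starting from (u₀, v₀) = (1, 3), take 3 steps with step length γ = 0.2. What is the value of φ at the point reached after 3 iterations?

∇φ = (2u + 2v, 2u + 6v)
Step 1: at (1, 3), ∇φ = (8, 20) → (1, 3) − 0.2·(8, 20) = (-0.6, -1)
Step 2: at (-0.6, -1), ∇φ = (-3.2, -7.2) → (-0.6, -1) − 0.2·(-3.2, -7.2) = (0.04, 0.44)
Step 3: at (0.04, 0.44), ∇φ = (0.96, 2.72) → (0.04, 0.44) − 0.2·(0.96, 2.72) = (-0.152, -0.104)
φ(-0.152, -0.104) = 0.087168

0.087168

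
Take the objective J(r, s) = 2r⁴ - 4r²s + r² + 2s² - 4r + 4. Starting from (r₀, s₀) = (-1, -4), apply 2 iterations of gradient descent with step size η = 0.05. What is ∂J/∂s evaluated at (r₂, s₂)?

∇J = (8r³ - 8rs + 2r - 4, -4r² + 4s)
(r₁, s₁) = (-1, -4) − 0.05·(-46, -20) = (1.3, -3)
(r₂, s₂) = (1.3, -3) − 0.05·(47.376, -18.76) = (-1.0688, -2.062)
∂J/∂s at (-1.0688, -2.062) = -12.81733376

-12.81733376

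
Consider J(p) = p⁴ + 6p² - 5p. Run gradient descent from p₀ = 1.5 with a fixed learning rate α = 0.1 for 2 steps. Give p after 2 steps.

J′(p) = 4p³ + 12p - 5
p₁ = 1.5 − 0.1·26.5 = -1.15
p₂ = -1.15 − 0.1·(-24.8835) = 1.33835

1.33835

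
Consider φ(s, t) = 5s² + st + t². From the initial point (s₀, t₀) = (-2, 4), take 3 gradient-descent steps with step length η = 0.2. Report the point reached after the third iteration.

(1.472, 1.216)

∇φ = (10s + t, s + 2t)
(s₁, t₁) = (-2, 4) − 0.2·(-16, 6) = (1.2, 2.8)
(s₂, t₂) = (1.2, 2.8) − 0.2·(14.8, 6.8) = (-1.76, 1.44)
(s₃, t₃) = (-1.76, 1.44) − 0.2·(-16.16, 1.12) = (1.472, 1.216)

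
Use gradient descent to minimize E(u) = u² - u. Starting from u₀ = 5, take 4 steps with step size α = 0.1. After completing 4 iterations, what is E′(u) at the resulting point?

E′(u) = 2u - 1
Step 1: E′(5) = 9; u₁ = 5 − 0.1·9 = 4.1
Step 2: E′(4.1) = 7.2; u₂ = 4.1 − 0.1·7.2 = 3.38
Step 3: E′(3.38) = 5.76; u₃ = 3.38 − 0.1·5.76 = 2.804
Step 4: E′(2.804) = 4.608; u₄ = 2.804 − 0.1·4.608 = 2.3432
E′(u) at (2.3432) = 3.6864

3.6864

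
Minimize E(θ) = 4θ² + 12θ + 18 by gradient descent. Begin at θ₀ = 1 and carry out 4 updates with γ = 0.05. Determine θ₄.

-1.176

E′(θ) = 8θ + 12
θ₁ = 1 − 0.05·20 = 0
θ₂ = 0 − 0.05·12 = -0.6
θ₃ = -0.6 − 0.05·7.2 = -0.96
θ₄ = -0.96 − 0.05·4.32 = -1.176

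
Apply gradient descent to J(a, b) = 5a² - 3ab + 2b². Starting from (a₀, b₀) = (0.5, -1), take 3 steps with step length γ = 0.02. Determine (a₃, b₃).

∇J = (10a - 3b, -3a + 4b)
(a₁, b₁) = (0.5, -1) − 0.02·(8, -5.5) = (0.34, -0.89)
(a₂, b₂) = (0.34, -0.89) − 0.02·(6.07, -4.58) = (0.2186, -0.7984)
(a₃, b₃) = (0.2186, -0.7984) − 0.02·(4.5812, -3.8494) = (0.126976, -0.721412)

(0.126976, -0.721412)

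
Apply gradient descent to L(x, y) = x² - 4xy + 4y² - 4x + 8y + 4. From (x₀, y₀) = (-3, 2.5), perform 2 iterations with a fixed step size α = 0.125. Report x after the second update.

-1.125

∇L = (2x - 4y - 4, -4x + 8y + 8)
(x₁, y₁) = (-3, 2.5) − 0.125·(-20, 40) = (-0.5, -2.5)
(x₂, y₂) = (-0.5, -2.5) − 0.125·(5, -10) = (-1.125, -1.25)
x = -1.125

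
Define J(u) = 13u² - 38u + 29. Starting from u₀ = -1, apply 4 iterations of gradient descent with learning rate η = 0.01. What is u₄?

0.72340736

J′(u) = 26u - 38
u₁ = -1 − 0.01·(-64) = -0.36
u₂ = -0.36 − 0.01·(-47.36) = 0.1136
u₃ = 0.1136 − 0.01·(-35.0464) = 0.464064
u₄ = 0.464064 − 0.01·(-25.934336) = 0.72340736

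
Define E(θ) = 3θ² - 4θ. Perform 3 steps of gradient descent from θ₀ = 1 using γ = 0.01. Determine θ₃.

0.943528

E′(θ) = 6θ - 4
θ₁ = 1 − 0.01·2 = 0.98
θ₂ = 0.98 − 0.01·1.88 = 0.9612
θ₃ = 0.9612 − 0.01·1.7672 = 0.943528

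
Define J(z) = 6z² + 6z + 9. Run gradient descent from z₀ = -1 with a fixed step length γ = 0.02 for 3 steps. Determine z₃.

J′(z) = 12z + 6
z₁ = -1 − 0.02·(-6) = -0.88
z₂ = -0.88 − 0.02·(-4.56) = -0.7888
z₃ = -0.7888 − 0.02·(-3.4656) = -0.719488

-0.719488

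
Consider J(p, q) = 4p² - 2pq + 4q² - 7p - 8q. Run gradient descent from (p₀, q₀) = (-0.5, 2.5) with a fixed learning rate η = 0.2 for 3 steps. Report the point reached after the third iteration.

∇J = (8p - 2q - 7, -2p + 8q - 8)
(p₁, q₁) = (-0.5, 2.5) − 0.2·(-16, 13) = (2.7, -0.1)
(p₂, q₂) = (2.7, -0.1) − 0.2·(14.8, -14.2) = (-0.26, 2.74)
(p₃, q₃) = (-0.26, 2.74) − 0.2·(-14.56, 14.44) = (2.652, -0.148)

(2.652, -0.148)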